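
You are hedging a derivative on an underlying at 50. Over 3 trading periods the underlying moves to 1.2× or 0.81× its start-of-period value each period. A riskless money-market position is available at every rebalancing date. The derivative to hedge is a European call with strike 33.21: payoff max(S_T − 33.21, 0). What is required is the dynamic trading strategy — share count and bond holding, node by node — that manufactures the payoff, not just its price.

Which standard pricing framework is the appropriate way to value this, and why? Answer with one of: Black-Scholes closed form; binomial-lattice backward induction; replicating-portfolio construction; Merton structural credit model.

Key observation: what is demanded is not a single number but the (Δ, B) position at each node of the 1.2/0.81 tree starting at 50; constructing those positions is the replicating-portfolio method.

framework: replicating-portfolio construction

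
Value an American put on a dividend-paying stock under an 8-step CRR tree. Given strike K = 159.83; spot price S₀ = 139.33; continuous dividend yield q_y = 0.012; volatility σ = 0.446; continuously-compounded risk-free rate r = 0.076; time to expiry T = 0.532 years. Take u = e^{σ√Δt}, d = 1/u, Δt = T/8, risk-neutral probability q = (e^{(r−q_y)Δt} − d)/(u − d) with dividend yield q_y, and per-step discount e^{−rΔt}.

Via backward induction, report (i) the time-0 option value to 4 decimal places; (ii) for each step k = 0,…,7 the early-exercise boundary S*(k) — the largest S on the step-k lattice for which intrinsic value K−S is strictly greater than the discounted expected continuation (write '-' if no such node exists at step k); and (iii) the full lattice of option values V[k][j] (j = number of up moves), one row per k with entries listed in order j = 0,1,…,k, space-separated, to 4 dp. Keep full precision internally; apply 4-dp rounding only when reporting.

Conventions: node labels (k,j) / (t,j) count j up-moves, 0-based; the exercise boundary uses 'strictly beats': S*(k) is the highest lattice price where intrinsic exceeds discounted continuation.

price = 28.8088
boundary = - - - 98.6726 110.6996 98.6726 110.6996 124.1925
tree:
28.8088
38.2712 19.2495
49.2265 27.2546 11.1094
61.1574 37.3069 17.0646 5.0206
71.8777 49.1304 25.3759 8.5830 1.3615
81.4333 61.1574 36.2284 14.3330 2.6819 0.0000
89.9507 71.8777 49.1304 23.1627 5.2830 0.0000 0.0000
97.5428 81.4333 61.1574 35.6375 10.4068 0.0000 0.0000 0.0000
104.3100 89.9507 71.8777 49.1304 20.5000 0.0000 0.0000 0.0000 0.0000

Δt=0.06650, u=1.12189, d=0.89135, q=0.48978, disc=e^(-rΔt)=0.99496
k=8 terminal: V=max(K-S,0) → 104.3100 89.9507 71.8777 49.1304 20.5000 0.0000 0.0000 0.0000 0.0000
k=7: j=0 S=62.2872 intr=97.5428 cont=96.7867 V=97.5428[EX]; j=1 S=78.3967 intr=81.4333 cont=80.6901 V=81.4333[EX]; j=2 S=98.6726 intr=61.1574 cont=60.4304 V=61.1574[EX]; j=3 S=124.1925 intr=35.6375 cont=34.9309 V=35.6375[EX]; j=4 S=156.3126 intr=3.5174 cont=10.4068 V=10.4068[hold]; j=5 S=196.7400 intr=0.0000 cont=0.0000 V=0.0000[hold]; j=6 S=247.6233 intr=0.0000 cont=0.0000 V=0.0000[hold]; j=7 S=311.6666 intr=0.0000 cont=0.0000 V=0.0000[hold]  S*(7)=124.1925
k=6: j=0 S=69.8793 intr=89.9507 cont=89.2007 V=89.9507[EX]; j=1 S=87.9523 intr=71.8777 cont=71.1421 V=71.8777[EX]; j=2 S=110.6996 intr=49.1304 cont=48.4130 V=49.1304[EX]; j=3 S=139.3300 intr=20.5000 cont=23.1627 V=23.1627[hold]; j=4 S=175.3652 intr=0.0000 cont=5.2830 V=5.2830[hold]; j=5 S=220.7202 intr=0.0000 cont=0.0000 V=0.0000[hold]; j=6 S=277.8055 intr=0.0000 cont=0.0000 V=0.0000[hold]  S*(6)=110.6996
k=5: j=0 S=78.3967 intr=81.4333 cont=80.6901 V=81.4333[EX]; j=1 S=98.6726 intr=61.1574 cont=60.4304 V=61.1574[EX]; j=2 S=124.1925 intr=35.6375 cont=36.2284 V=36.2284[hold]; j=3 S=156.3126 intr=3.5174 cont=14.3330 V=14.3330[hold]; j=4 S=196.7400 intr=0.0000 cont=2.6819 V=2.6819[hold]; j=5 S=247.6233 intr=0.0000 cont=0.0000 V=0.0000[hold]  S*(5)=98.6726
k=4: j=0 S=87.9523 intr=71.8777 cont=71.1421 V=71.8777[EX]; j=1 S=110.6996 intr=49.1304 cont=48.7009 V=49.1304[EX]; j=2 S=139.3300 intr=20.5000 cont=25.3759 V=25.3759[hold]; j=3 S=175.3652 intr=0.0000 cont=8.5830 V=8.5830[hold]; j=4 S=220.7202 intr=0.0000 cont=1.3615 V=1.3615[hold]  S*(4)=110.6996
k=3: j=0 S=98.6726 intr=61.1574 cont=60.4304 V=61.1574[EX]; j=1 S=124.1925 intr=35.6375 cont=37.3069 V=37.3069[hold]; j=2 S=156.3126 intr=3.5174 cont=17.0646 V=17.0646[hold]; j=3 S=196.7400 intr=0.0000 cont=5.0206 V=5.0206[hold]  S*(3)=98.6726
k=2: j=0 S=110.6996 intr=49.1304 cont=49.2265 V=49.2265[hold]; j=1 S=139.3300 intr=20.5000 cont=27.2546 V=27.2546[hold]; j=2 S=175.3652 intr=0.0000 cont=11.1094 V=11.1094[hold]  S*(2)=-
k=1: j=0 S=124.1925 intr=35.6375 cont=38.2712 V=38.2712[hold]; j=1 S=156.3126 intr=3.5174 cont=19.2495 V=19.2495[hold]  S*(1)=-
k=0: j=0 S=139.3300 intr=20.5000 cont=28.8088 V=28.8088[hold]  S*(0)=-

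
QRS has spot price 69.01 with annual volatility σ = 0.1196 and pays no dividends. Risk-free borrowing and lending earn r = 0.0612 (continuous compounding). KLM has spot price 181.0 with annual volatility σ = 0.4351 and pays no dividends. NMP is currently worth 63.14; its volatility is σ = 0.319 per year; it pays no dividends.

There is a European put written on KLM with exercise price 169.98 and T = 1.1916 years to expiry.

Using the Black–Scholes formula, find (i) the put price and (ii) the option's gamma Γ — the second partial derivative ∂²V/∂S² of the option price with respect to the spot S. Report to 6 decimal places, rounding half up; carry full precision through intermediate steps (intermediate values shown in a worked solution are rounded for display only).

price = 21.596853
Γ = 0.004047

σ√T = 0.4351·√1.1916 = 0.474957
d₁ = (ln(S/K) + (r+σ²/2)T) / (σ√T) = (ln(181.0/169.98) + (0.0612+0.4351²/2)·1.1916) / 0.474957 = (0.062816 + 0.185718) / 0.474957 = 0.523277
d₂ = d₁ − σ√T = 0.523277 − 0.474957 = 0.048320
e^{−rT} = 0.929670
N(−d₁) = 0.300391,  N(−d₂) = 0.480730
Put price V = K·e^{−rT}·N(−d₂) − S·N(−d₁) = 75.967557 − 54.370704 = 21.596853
φ(d₁) = (1/√(2π))·e^{−d₁²/2} = 0.347897
Γ = φ(d₁) / (S·σ·√T) = 0.004047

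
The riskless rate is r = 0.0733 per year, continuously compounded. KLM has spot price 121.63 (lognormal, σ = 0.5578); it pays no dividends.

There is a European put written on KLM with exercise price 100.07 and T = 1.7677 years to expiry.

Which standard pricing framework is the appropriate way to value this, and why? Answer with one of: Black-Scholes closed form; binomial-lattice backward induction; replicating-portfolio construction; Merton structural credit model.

framework: Black-Scholes closed form

Key observation: everything needed for the exact continuous-time valuation of the European put on KLM (strike 100.07) is given, and no feature rules the closed form out.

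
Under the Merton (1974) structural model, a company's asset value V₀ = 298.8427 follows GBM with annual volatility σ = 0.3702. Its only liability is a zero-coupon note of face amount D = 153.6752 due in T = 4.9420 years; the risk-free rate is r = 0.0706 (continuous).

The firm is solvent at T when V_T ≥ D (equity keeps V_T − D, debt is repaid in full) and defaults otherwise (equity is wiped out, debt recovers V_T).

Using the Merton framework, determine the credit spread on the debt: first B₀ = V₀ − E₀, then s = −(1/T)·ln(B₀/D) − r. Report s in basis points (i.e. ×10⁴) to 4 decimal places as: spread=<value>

spread=141.9468

Apply the equity-as-call identities (strike 153.6752, horizon 4.9420 years):
d₁ = [ln(V₀/D) + (r + σ²/2)T] / (σ√T)
   = [ln(298.8427/153.6752) + (0.0706 + 0.5·0.3702²)·4.9420] / (0.3702·√4.9420)
   = [0.665076 + 0.687551] / 0.822977 = 1.643578
d₂ = d₁ − σ√T = 1.643578 − 0.822977 = 0.820601
N(d₁) = 0.949868,  N(d₂) = 0.794063,  e^(−rT) = 0.705460
E₀ = V₀·N(d₁) − D·e^(−rT)·N(d₂)
   = 298.8427·0.949868 − 153.6752·0.705460·0.794063 = 197.775464
B₀ = V₀ − E₀ = 298.8427 − 197.775464 = 101.067236
spread = −(1/T)·ln(B₀/D) − r = −(1/4.9420)·ln(101.067236/153.6752) − 0.0706 = 0.01419468
in basis points: 0.01419468 × 10⁴ = 141.9468 bp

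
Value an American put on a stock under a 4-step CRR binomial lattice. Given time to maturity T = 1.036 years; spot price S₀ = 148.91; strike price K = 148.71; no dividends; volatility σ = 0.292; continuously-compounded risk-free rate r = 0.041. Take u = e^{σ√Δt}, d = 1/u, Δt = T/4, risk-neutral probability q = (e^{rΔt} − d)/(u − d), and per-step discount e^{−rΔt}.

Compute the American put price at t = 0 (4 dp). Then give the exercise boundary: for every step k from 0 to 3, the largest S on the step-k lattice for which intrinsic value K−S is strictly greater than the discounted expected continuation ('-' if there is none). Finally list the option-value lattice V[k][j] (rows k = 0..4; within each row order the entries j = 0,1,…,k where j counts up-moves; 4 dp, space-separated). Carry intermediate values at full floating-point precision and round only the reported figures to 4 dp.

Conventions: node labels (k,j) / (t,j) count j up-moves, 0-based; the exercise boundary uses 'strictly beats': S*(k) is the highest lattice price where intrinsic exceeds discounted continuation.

Δt=0.25900  u=1.16021  d=0.86191  q=0.49870  discount=0.98944
step 4 (expiry): payoffs max(K−S,0) = 66.5291 38.0865 0.0000 0.0000 0.0000
step 3: (k=3,j=0): S=95.3475, K−S=53.3625, hold=51.7917 ⇒ V=53.3625 exercise | (k=3,j=1): S=128.3470, K−S=20.3630, hold=18.8909 ⇒ V=20.3630 exercise | (k=3,j=2): S=172.7675, K−S=0.0000, hold=0.0000 ⇒ V=0.0000 continue | (k=3,j=3): S=232.5619, K−S=0.0000, hold=0.0000 ⇒ V=0.0000 continue  boundary S*=128.3470
step 2: (k=2,j=0): S=110.6235, K−S=38.0865, hold=36.5157 ⇒ V=38.0865 exercise | (k=2,j=1): S=148.9100, K−S=0.0000, hold=10.1001 ⇒ V=10.1001 continue | (k=2,j=2): S=200.4474, K−S=0.0000, hold=0.0000 ⇒ V=0.0000 continue  boundary S*=110.6235
step 1: (k=1,j=0): S=128.3470, K−S=20.3630, hold=23.8747 ⇒ V=23.8747 continue | (k=1,j=1): S=172.7675, K−S=0.0000, hold=5.0096 ⇒ V=5.0096 continue  boundary S*=-
step 0: (k=0,j=0): S=148.9100, K−S=0.0000, hold=14.3138 ⇒ V=14.3138 continue  boundary S*=-

price = 14.3138
boundary = - - 110.6235 128.3470
tree:
14.3138
23.8747 5.0096
38.0865 10.1001 0.0000
53.3625 20.3630 0.0000 0.0000
66.5291 38.0865 0.0000 0.0000 0.0000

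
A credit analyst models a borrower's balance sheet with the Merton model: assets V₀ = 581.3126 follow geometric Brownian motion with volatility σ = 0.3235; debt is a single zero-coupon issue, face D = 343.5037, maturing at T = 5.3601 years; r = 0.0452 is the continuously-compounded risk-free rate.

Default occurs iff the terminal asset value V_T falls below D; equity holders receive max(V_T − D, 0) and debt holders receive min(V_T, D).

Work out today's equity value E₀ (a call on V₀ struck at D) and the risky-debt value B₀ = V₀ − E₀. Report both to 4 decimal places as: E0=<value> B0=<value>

Apply the equity-as-call identities (strike 343.5037, horizon 5.3601 years):
d₁ = [ln(V₀/D) + (r + σ²/2)T] / (σ√T)
   = [ln(581.3126/343.5037) + (0.0452 + 0.5·0.3235²)·5.3601] / (0.3235·√5.3601)
   = [0.526091 + 0.522750] / 0.748964 = 1.400389
d₂ = d₁ − σ√T = 1.400389 − 0.748964 = 0.651426
N(d₁) = 0.919302,  N(d₂) = 0.742614,  e^(−rT) = 0.784839
E₀ = V₀·N(d₁) − D·e^(−rT)·N(d₂)
   = 581.3126·0.919302 − 343.5037·0.784839·0.742614 = 334.196450
B₀ = V₀ − E₀ = 581.3126 − 334.196450 = 247.116150

E0=334.1964 B0=247.1162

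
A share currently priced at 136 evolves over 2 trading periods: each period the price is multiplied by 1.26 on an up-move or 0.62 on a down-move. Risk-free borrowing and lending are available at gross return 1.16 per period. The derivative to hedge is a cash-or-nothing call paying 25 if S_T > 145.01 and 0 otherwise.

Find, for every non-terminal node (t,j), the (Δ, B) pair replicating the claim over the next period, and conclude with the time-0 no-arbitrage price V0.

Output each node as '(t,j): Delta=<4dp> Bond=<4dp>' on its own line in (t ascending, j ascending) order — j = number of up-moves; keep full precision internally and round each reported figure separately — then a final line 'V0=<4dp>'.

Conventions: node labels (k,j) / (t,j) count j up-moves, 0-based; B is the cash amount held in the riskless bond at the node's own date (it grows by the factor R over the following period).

(0,0): Delta=0.2089 Bond=-15.1862
(1,0): Delta=0.0000 Bond=0.0000
(1,1): Delta=0.2280 Bond=-20.8782
V0=13.2267

Since d<R<u, set p* = (R−d)/(u−d) = 0.8437; price each node as the discounted p*-expectation of its children.
Payoffs at expiry: V(2,0)=0.0000, V(2,1)=0.0000, V(2,2)=25.0000
Node (1,0) S=84.3200: V=(p*·0.0000+(1−p*)·0.0000)/1.16=0.0000; Δ=(0.0000−0.0000)/(106.2432−52.2784)=0.0000; B=V−Δ·S=0.0000
Node (1,1) S=171.3600: V=(p*·25.0000+(1−p*)·0.0000)/1.16=18.1843; Δ=(25.0000−0.0000)/(215.9136−106.2432)=0.2280; B=V−Δ·S=-20.8782
Node (0,0) S=136.0000: V=(p*·18.1843+(1−p*)·0.0000)/1.16=13.2267; Δ=(18.1843−0.0000)/(171.3600−84.3200)=0.2089; B=V−Δ·S=-15.1862
As a check, the time-0 holding Δ(0,0)·S0 + B(0,0) comes to 13.2267 — exactly V0.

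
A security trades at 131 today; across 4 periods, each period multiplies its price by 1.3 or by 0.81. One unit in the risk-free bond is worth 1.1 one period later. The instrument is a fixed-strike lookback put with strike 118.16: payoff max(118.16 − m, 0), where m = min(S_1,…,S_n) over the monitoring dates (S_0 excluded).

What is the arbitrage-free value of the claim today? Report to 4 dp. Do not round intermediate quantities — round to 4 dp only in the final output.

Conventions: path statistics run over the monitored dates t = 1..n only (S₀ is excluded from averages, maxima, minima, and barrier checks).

price = 8.1078

With p* = (R−d)/(u−d) = 0.5918, sum probability × payoff across the paths and divide by R^4.
Enumerate all 2^4 = 16 price paths (U = up ×1.3, D = down ×0.81); each path with k up-moves has probability p*^k·(1−p*)^(4−k).
DDDD: m=56.3912, payoff=61.7688, prob=0.027755
UDDD: m=90.5044, payoff=27.6556, prob=0.040244
DUDD: m=90.5044, payoff=27.6556, prob=0.040244
UUDD: m=145.2540, payoff=0.0000, prob=0.058354
DDUD: m=85.9491, payoff=32.2109, prob=0.040244
UDUD: m=137.9430, payoff=0.0000, prob=0.058354
DUUD: m=106.1100, payoff=12.0500, prob=0.058354
UUUD: m=170.3000, payoff=0.0000, prob=0.084614
DDDU: m=69.6188, payoff=48.5412, prob=0.040244
UDDU: m=111.7338, payoff=6.4262, prob=0.058354
DUDU: m=106.1100, payoff=12.0500, prob=0.058354
UUDU: m=170.3000, payoff=0.0000, prob=0.084614
DDUU: m=85.9491, payoff=32.2109, prob=0.058354
UDUU: m=137.9430, payoff=0.0000, prob=0.084614
DUUU: m=106.1100, payoff=12.0500, prob=0.084614
UUUU: m=170.3000, payoff=0.0000, prob=0.122690
Price = Σ prob·payoff / R^4 = 11.870696 / 1.464100 = 8.1078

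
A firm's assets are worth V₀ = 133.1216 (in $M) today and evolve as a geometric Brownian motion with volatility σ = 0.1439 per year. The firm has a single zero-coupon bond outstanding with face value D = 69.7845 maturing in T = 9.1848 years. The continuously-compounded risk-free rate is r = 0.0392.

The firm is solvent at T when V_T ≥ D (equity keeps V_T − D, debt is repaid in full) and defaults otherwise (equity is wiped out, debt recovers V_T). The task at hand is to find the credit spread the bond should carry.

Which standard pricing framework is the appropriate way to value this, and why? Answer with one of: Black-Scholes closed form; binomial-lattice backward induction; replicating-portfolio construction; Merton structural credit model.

Key observation: with the firm-asset dynamics (V₀ = 133.1216) and a single zero-coupon liability of face 69.7845 given, debt value, spread, and default probability all derive from the option view of the balance sheet.

framework: Merton structural credit model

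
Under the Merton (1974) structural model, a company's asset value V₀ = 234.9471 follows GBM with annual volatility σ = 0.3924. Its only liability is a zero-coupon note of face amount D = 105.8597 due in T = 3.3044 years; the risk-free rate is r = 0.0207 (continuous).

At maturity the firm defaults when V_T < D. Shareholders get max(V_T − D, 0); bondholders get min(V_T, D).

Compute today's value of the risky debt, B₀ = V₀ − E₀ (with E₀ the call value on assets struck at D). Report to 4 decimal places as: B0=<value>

Equity is a call on the firm's assets struck at D = 105.8597:
d₁ = [ln(V₀/D) + (r + σ²/2)T] / (σ√T)
   = [ln(234.9471/105.8597) + (0.0207 + 0.5·0.3924²)·3.3044] / (0.3924·√3.3044)
   = [0.797246 + 0.322803] / 0.713305 = 1.570224
d₂ = d₁ − σ√T = 1.570224 − 0.713305 = 0.856919
N(d₁) = 0.941819,  N(d₂) = 0.804255,  e^(−rT) = 0.933886
E₀ = V₀·N(d₁) − D·e^(−rT)·N(d₂)
   = 234.9471·0.941819 − 105.8597·0.933886·0.804255 = 141.768156
B₀ = V₀ − E₀ = 234.9471 − 141.768156 = 93.178944

B0=93.1789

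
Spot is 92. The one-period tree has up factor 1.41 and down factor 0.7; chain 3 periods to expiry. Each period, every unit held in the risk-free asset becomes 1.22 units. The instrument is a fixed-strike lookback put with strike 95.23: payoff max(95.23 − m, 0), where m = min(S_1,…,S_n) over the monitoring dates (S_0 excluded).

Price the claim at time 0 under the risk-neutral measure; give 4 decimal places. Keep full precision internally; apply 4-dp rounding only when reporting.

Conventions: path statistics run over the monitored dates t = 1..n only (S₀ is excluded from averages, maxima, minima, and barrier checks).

No-arbitrage gives p* = (R−d)/(u−d) = 0.7324: enumerate every path, weight its payoff by its p*-probability, and discount by R^3.
Enumerate all 2^3 = 8 price paths (U = up ×1.41, D = down ×0.7); each path with k up-moves has probability p*^k·(1−p*)^(3−k).
DDD: m=31.5560, payoff=63.6740, prob=0.019164
UDD: m=63.5628, payoff=31.6672, prob=0.052449
DUD: m=63.5628, payoff=31.6672, prob=0.052449
UUD: m=128.0336, payoff=0.0000, prob=0.143544
DDU: m=45.0800, payoff=50.1500, prob=0.052449
UDU: m=90.8040, payoff=4.4260, prob=0.143544
DUU: m=64.4000, payoff=30.8300, prob=0.143544
UUU: m=129.7200, payoff=0.0000, prob=0.392857
Price = Σ prob·payoff / R^3 = 12.233157 / 1.815848 = 6.7369

price = 6.7369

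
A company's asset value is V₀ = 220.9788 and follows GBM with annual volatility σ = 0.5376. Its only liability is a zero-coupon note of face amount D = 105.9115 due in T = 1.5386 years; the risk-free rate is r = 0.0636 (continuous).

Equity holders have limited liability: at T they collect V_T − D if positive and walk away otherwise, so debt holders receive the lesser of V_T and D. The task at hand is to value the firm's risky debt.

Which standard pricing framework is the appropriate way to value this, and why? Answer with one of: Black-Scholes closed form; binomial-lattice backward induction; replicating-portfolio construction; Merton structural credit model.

Key observation: the asked-for credit quantity lives on the firm's capital structure — asset value, asset volatility, debt face 105.9115 — which is the structural model's domain.

framework: Merton structural credit model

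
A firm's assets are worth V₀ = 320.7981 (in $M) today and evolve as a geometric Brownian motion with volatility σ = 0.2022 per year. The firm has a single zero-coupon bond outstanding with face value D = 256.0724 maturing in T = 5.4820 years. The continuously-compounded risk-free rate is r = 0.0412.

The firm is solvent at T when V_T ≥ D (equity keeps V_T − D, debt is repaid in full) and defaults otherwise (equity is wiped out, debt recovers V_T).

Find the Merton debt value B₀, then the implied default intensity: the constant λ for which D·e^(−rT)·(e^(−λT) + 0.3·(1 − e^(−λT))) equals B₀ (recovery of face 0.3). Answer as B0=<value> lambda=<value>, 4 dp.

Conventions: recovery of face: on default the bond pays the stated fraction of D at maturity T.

B0=193.4608 lambda=0.0144

Equity is a call on the firm's assets struck at D = 256.0724:
d₁ = [ln(V₀/D) + (r + σ²/2)T] / (σ√T)
   = [ln(320.7981/256.0724) + (0.0412 + 0.5·0.2022²)·5.4820] / (0.2022·√5.4820)
   = [0.225352 + 0.337924] / 0.473424 = 1.189790
d₂ = d₁ − σ√T = 1.189790 − 0.473424 = 0.716365
N(d₁) = 0.882935,  N(d₂) = 0.763117,  e^(−rT) = 0.797831
E₀ = V₀·N(d₁) − D·e^(−rT)·N(d₂)
   = 320.7981·0.882935 − 256.0724·0.797831·0.763117 = 127.337281
B₀ = V₀ − E₀ = 320.7981 − 127.337281 = 193.460819
e^(−λT) = (B₀·e^(rT)/D − 0.3)/(1 − 0.3) = (193.4608·1.253398/256.0724 − 0.3)/0.7 = 0.92419004
λ = −ln(0.92419004)/5.4820 = 0.014381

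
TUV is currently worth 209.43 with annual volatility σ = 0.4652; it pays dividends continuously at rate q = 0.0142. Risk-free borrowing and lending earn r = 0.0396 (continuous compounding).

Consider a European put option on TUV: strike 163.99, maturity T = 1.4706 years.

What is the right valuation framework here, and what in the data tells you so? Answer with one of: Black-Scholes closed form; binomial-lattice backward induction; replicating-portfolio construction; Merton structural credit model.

framework: Black-Scholes closed form

Key observation: everything needed for the exact continuous-time valuation of the European put on TUV (strike 163.99) is given, and no feature rules the closed form out.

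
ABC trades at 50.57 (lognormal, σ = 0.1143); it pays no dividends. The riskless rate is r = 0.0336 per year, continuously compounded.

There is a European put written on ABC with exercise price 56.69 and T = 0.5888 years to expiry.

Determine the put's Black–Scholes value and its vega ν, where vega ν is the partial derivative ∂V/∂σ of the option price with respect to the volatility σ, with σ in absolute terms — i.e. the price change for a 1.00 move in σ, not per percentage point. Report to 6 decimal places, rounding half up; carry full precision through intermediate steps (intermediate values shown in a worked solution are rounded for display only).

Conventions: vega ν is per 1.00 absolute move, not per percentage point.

σ√T = 0.1143·√0.5888 = 0.087706
d₁ = (ln(S/K) + (r+σ²/2)T) / (σ√T) = (ln(50.57/56.69) + (0.0336+0.1143²/2)·0.5888) / 0.087706 = (-0.114239 + 0.023630) / 0.087706 = -1.033102
d₂ = d₁ − σ√T = -1.033102 − 0.087706 = -1.120809
e^{−rT} = 0.980411
N(−d₁) = 0.849222,  N(−d₂) = 0.868815
Put price V = K·e^{−rT}·N(−d₂) − S·N(−d₁) = 48.288307 − 42.945156 = 5.343151
φ(d₁) = (1/√(2π))·e^{−d₁²/2} = 0.233964
ν = S·φ(d₁)·√T = 9.078740

price = 5.343151
ν = 9.078740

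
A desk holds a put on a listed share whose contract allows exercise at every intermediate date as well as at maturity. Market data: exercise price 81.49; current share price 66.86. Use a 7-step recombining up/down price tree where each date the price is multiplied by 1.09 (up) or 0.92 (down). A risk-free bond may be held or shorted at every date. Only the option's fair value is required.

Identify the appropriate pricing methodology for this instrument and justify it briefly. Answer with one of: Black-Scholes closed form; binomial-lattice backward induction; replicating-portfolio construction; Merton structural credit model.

framework: binomial-lattice backward induction

Key observation: the defining feature is the embedded early-exercise option across 7 discrete dates on the spot-66.86 tree; pricing the strike-81.49 put means working backward with an exercise test at every node.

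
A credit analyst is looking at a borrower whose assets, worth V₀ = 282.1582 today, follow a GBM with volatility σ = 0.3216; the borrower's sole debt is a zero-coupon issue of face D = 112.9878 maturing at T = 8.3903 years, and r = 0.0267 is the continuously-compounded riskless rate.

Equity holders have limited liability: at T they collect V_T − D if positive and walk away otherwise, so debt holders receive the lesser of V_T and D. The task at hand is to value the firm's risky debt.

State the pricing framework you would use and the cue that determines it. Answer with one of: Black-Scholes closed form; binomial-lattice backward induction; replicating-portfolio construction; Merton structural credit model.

Key observation: assets follow a GBM and default happens iff V_T < 112.9878; valuing claims on that split (equity as a call, risky debt as the residual) is the structural model's definition.

framework: Merton structural credit model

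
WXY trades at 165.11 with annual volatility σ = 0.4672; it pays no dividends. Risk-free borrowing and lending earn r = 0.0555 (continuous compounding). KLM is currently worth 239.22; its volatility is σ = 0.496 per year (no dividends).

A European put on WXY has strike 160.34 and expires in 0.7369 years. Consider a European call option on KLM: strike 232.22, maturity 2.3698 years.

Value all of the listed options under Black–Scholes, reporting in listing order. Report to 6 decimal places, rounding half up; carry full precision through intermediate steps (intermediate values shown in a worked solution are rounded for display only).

[WXY put K=160.34]
σ√T = 0.4672·√0.7369 = 0.401058
d₁ = (ln(S/K) + (r+σ²/2)T) / (σ√T) = (ln(165.11/160.34) + (0.0555+0.4672²/2)·0.7369) / 0.401058 = (0.029315 + 0.121322) / 0.401058 = 0.375599
d₂ = d₁ − σ√T = 0.375599 − 0.401058 = -0.025459
e^{−rT} = 0.959927
N(−d₁) = 0.353607,  N(−d₂) = 0.510155
price = K·e^{−rT}·N(−d₂) − S·N(−d₁) = 78.520430 − 58.384125 = 20.136306
[KLM call K=232.22]
σ√T = 0.496·√2.3698 = 0.763550
d₁ = (ln(S/K) + (r+σ²/2)T) / (σ√T) = (ln(239.22/232.22) + (0.0555+0.496²/2)·2.3698) / 0.763550 = (0.029698 + 0.423028) / 0.763550 = 0.592923
d₂ = d₁ − σ√T = 0.592923 − 0.763550 = -0.170627
e^{−rT} = 0.876758
N(d₁) = 0.723384,  N(d₂) = 0.432259
price = S·N(d₁) − K·e^{−rT}·N(d₂) = 173.047869 − 88.008215 = 85.039654

price(WXY put K=160.34) = 20.136306
price(KLM call K=232.22) = 85.039654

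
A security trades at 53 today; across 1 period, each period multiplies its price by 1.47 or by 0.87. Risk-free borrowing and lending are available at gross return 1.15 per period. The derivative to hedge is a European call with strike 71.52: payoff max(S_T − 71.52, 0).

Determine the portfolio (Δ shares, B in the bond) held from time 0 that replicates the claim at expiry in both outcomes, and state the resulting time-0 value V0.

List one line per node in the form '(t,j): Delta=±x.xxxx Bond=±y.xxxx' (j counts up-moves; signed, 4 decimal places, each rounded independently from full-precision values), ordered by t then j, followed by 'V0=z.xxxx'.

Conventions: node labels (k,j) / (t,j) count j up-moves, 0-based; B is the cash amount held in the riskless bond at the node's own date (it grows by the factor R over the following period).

(0,0): Delta=0.2009 Bond=-8.0570
V0=2.5930

Risk-neutral probability p* = (R−d)/(u−d) = (1.15−0.87)/(1.47−0.87) = 0.4667.
At maturity the claim pays: V(1,0)=0.0000, V(1,1)=6.3900
(0,0): S=53.0000. Δ = (V_up−V_dn)/(S_up−S_dn) = (6.3900−0.0000)/(77.9100−46.1100) = 0.2009. V = [p*·6.3900 + (1−p*)·0.0000]/1.15 = 2.5930. B = V − Δ·S = -8.0570.
Verification: the root portfolio costs Δ(0,0)·S0 + B(0,0) = 2.5930, matching V0.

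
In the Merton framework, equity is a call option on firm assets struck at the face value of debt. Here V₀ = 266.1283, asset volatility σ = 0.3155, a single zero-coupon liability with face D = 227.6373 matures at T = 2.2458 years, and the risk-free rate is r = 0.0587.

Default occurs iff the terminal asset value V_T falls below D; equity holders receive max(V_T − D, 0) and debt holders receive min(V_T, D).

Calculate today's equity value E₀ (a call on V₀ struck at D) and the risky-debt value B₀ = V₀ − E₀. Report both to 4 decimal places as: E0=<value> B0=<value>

E0=84.4373 B0=181.6910

Apply the equity-as-call identities (strike 227.6373, horizon 2.2458 years):
d₁ = [ln(V₀/D) + (r + σ²/2)T] / (σ√T)
   = [ln(266.1283/227.6373) + (0.0587 + 0.5·0.3155²)·2.2458] / (0.3155·√2.2458)
   = [0.156225 + 0.243602] / 0.472808 = 0.845644
d₂ = d₁ − σ√T = 0.845644 − 0.472808 = 0.372836
N(d₁) = 0.801124,  N(d₂) = 0.645365,  e^(−rT) = 0.876491
E₀ = V₀·N(d₁) − D·e^(−rT)·N(d₂)
   = 266.1283·0.801124 − 227.6373·0.876491·0.645365 = 84.437316
B₀ = V₀ − E₀ = 266.1283 − 84.437316 = 181.690984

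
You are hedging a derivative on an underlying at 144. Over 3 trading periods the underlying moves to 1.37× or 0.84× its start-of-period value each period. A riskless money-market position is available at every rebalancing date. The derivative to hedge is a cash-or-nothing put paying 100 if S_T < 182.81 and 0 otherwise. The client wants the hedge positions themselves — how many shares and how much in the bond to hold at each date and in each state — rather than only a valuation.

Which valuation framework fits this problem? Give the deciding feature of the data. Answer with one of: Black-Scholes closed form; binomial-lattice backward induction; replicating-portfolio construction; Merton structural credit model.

framework: replicating-portfolio construction

Key observation: the mandate to exhibit the hedge at every date and state singles out the replicating-portfolio construction on the 3-period tree with factors 1.37 and 0.84 from 144.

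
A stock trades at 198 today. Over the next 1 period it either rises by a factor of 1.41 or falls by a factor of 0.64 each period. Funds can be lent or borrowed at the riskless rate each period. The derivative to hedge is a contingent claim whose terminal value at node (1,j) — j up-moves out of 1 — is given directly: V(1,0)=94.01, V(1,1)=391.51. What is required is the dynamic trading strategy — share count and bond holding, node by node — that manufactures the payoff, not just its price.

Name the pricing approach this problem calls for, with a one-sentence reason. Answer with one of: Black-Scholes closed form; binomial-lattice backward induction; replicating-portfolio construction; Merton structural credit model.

framework: replicating-portfolio construction

Key observation: the task asks for the hedge itself — share and bond holdings at every node of the 1-period tree on spot 198 with factors 1.41/0.64 — which is exactly what the replicating-portfolio construction produces.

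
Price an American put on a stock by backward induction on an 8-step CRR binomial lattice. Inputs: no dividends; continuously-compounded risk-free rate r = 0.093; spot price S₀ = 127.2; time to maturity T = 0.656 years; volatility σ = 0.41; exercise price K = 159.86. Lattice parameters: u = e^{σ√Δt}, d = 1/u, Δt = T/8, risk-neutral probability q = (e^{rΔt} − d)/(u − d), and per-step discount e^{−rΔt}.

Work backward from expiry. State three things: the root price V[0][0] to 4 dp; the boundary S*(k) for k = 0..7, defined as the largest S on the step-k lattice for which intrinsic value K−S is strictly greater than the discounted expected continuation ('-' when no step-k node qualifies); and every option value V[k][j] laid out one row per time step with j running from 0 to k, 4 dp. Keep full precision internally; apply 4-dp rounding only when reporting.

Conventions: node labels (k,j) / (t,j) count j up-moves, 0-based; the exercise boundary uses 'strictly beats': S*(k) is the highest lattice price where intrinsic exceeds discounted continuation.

Δt=0.08200, u=1.12458, d=0.88922, q=0.50321, disc=e^(-rΔt)=0.99240
k=8 terminal: V=max(K-S,0) → 110.1348 96.9740 80.3299 59.2805 32.6600 0.0000 0.0000 0.0000 0.0000
k=7: j=0 S=55.9198 intr=103.9402 cont=102.7258 V=103.9402[EX]; j=1 S=70.7201 intr=89.1399 cont=87.9254 V=89.1399[EX]; j=2 S=89.4377 intr=70.4223 cont=69.2078 V=70.4223[EX]; j=3 S=113.1093 intr=46.7507 cont=45.5363 V=46.7507[EX]; j=4 S=143.0461 intr=16.8139 cont=16.1019 V=16.8139[EX]; j=5 S=180.9063 intr=0.0000 cont=0.0000 V=0.0000[hold]; j=6 S=228.7870 intr=0.0000 cont=0.0000 V=0.0000[hold]; j=7 S=289.3403 intr=0.0000 cont=0.0000 V=0.0000[hold]  S*(7)=143.0461
k=6: j=0 S=62.8860 intr=96.9740 cont=95.7595 V=96.9740[EX]; j=1 S=79.5301 intr=80.3299 cont=79.1154 V=80.3299[EX]; j=2 S=100.5795 intr=59.2805 cont=58.0661 V=59.2805[EX]; j=3 S=127.2000 intr=32.6600 cont=31.4455 V=32.6600[EX]; j=4 S=160.8662 intr=0.0000 cont=8.2896 V=8.2896[hold]; j=5 S=203.4429 intr=0.0000 cont=0.0000 V=0.0000[hold]; j=6 S=257.2884 intr=0.0000 cont=0.0000 V=0.0000[hold]  S*(6)=127.2000
k=5: j=0 S=70.7201 intr=89.1399 cont=87.9254 V=89.1399[EX]; j=1 S=89.4377 intr=70.4223 cont=69.2078 V=70.4223[EX]; j=2 S=113.1093 intr=46.7507 cont=45.5363 V=46.7507[EX]; j=3 S=143.0461 intr=16.8139 cont=20.2416 V=20.2416[hold]; j=4 S=180.9063 intr=0.0000 cont=4.0869 V=4.0869[hold]; j=5 S=228.7870 intr=0.0000 cont=0.0000 V=0.0000[hold]  S*(5)=113.1093
k=4: j=0 S=79.5301 intr=80.3299 cont=79.1154 V=80.3299[EX]; j=1 S=100.5795 intr=59.2805 cont=58.0661 V=59.2805[EX]; j=2 S=127.2000 intr=32.6600 cont=33.1573 V=33.1573[hold]; j=3 S=160.8662 intr=0.0000 cont=12.0204 V=12.0204[hold]; j=4 S=203.4429 intr=0.0000 cont=2.0149 V=2.0149[hold]  S*(4)=100.5795
k=3: j=0 S=89.4377 intr=70.4223 cont=69.2078 V=70.4223[EX]; j=1 S=113.1093 intr=46.7507 cont=45.7846 V=46.7507[EX]; j=2 S=143.0461 intr=16.8139 cont=22.3499 V=22.3499[hold]; j=3 S=180.9063 intr=0.0000 cont=6.9325 V=6.9325[hold]  S*(3)=113.1093
k=2: j=0 S=100.5795 intr=59.2805 cont=58.0661 V=59.2805[EX]; j=1 S=127.2000 intr=32.6600 cont=34.2102 V=34.2102[hold]; j=2 S=160.8662 intr=0.0000 cont=14.4809 V=14.4809[hold]  S*(2)=100.5795
k=1: j=0 S=113.1093 intr=46.7507 cont=46.3104 V=46.7507[EX]; j=1 S=143.0461 intr=16.8139 cont=24.0978 V=24.0978[hold]  S*(1)=113.1093
k=0: j=0 S=127.2000 intr=32.6600 cont=35.0830 V=35.0830[hold]  S*(0)=-

price = 35.0830
boundary = - 113.1093 100.5795 113.1093 100.5795 113.1093 127.2000 143.0461
tree:
35.0830
46.7507 24.0978
59.2805 34.2102 14.4809
70.4223 46.7507 22.3499 6.9325
80.3299 59.2805 33.1573 12.0204 2.0149
89.1399 70.4223 46.7507 20.2416 4.0869 0.0000
96.9740 80.3299 59.2805 32.6600 8.2896 0.0000 0.0000
103.9402 89.1399 70.4223 46.7507 16.8139 0.0000 0.0000 0.0000
110.1348 96.9740 80.3299 59.2805 32.6600 0.0000 0.0000 0.0000 0.0000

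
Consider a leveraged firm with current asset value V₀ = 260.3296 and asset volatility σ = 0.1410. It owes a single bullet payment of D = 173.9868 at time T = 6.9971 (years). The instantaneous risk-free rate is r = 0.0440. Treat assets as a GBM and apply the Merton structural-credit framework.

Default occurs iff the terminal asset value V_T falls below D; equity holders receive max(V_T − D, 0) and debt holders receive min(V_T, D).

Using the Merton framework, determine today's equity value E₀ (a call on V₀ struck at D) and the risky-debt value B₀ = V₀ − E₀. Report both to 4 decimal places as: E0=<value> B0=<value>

E0=133.1787 B0=127.1509

Work the structural quantities from V₀ = 260.3296 against face 173.9868:
d₁ = [ln(V₀/D) + (r + σ²/2)T] / (σ√T)
   = [ln(260.3296/173.9868) + (0.0440 + 0.5·0.1410²)·6.9971] / (0.1410·√6.9971)
   = [0.402969 + 0.377427] / 0.372974 = 2.092363
d₂ = d₁ − σ√T = 2.092363 − 0.372974 = 1.719389
N(d₁) = 0.981797,  N(d₂) = 0.957228,  e^(−rT) = 0.735009
E₀ = V₀·N(d₁) − D·e^(−rT)·N(d₂)
   = 260.3296·0.981797 − 173.9868·0.735009·0.957228 = 133.178664
B₀ = V₀ − E₀ = 260.3296 − 133.178664 = 127.150936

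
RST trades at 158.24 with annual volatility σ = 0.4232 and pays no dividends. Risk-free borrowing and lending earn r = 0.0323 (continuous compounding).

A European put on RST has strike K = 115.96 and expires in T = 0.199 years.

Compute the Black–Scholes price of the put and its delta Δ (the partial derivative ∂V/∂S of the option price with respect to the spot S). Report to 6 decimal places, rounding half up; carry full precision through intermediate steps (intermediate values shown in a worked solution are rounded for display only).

price = 0.486921
Δ = -0.037941

σ√T = 0.4232·√0.199 = 0.188787
d₁ = (ln(S/K) + (r+σ²/2)T) / (σ√T) = (ln(158.24/115.96) + (0.0323+0.4232²/2)·0.199) / 0.188787 = (0.310868 + 0.024248) / 0.188787 = 1.775098
d₂ = d₁ − σ√T = 1.775098 − 0.188787 = 1.586311
e^{−rT} = 0.993593
N(−d₁) = 0.037941,  N(−d₂) = 0.056334
Put price V = K·e^{−rT}·N(−d₂) − S·N(−d₁) = 6.490680 − 6.003759 = 0.486921
Δ = −N(−d₁) = -0.037941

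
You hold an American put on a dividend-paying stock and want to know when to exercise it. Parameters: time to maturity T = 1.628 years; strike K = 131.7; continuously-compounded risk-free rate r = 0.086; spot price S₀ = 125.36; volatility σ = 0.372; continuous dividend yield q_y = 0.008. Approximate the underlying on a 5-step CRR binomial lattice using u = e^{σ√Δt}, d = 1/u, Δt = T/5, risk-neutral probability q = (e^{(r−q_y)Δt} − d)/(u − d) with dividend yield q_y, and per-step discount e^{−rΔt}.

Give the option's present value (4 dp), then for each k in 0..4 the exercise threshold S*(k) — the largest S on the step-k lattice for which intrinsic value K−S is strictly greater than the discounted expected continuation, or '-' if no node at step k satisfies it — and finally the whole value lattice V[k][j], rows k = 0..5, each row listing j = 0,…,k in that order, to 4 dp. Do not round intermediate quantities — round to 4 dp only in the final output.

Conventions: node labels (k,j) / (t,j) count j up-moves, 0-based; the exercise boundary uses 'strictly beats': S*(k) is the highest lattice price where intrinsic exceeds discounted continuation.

price = 20.8602
boundary = - - 81.9946 66.3129 81.9946
tree:
20.8602
32.8300 10.4012
49.7054 18.2760 3.3344
65.3871 30.9798 6.9593 0.0000
78.0696 49.7054 14.5249 0.0000 0.0000
88.3265 65.3871 30.3154 0.0000 0.0000 0.0000

Δt=0.32560, u=1.23648, d=0.80875, q=0.50727, disc=e^(-rΔt)=0.97239
k=5 terminal: V=max(K-S,0) → 88.3265 65.3871 30.3154 0.0000 0.0000 0.0000
k=4: j=0 S=53.6304 intr=78.0696 cont=74.5724 V=78.0696[EX]; j=1 S=81.9946 intr=49.7054 cont=46.2821 V=49.7054[EX]; j=2 S=125.3600 intr=6.3400 cont=14.5249 V=14.5249[hold]; j=3 S=191.6606 intr=0.0000 cont=0.0000 V=0.0000[hold]; j=4 S=293.0264 intr=0.0000 cont=0.0000 V=0.0000[hold]  S*(4)=81.9946
k=3: j=0 S=66.3129 intr=65.3871 cont=61.9229 V=65.3871[EX]; j=1 S=101.3846 intr=30.3154 cont=30.9798 V=30.9798[hold]; j=2 S=155.0051 intr=0.0000 cont=6.9593 V=6.9593[hold]; j=3 S=236.9844 intr=0.0000 cont=0.0000 V=0.0000[hold]  S*(3)=66.3129
k=2: j=0 S=81.9946 intr=49.7054 cont=46.6098 V=49.7054[EX]; j=1 S=125.3600 intr=6.3400 cont=18.2760 V=18.2760[hold]; j=2 S=191.6606 intr=0.0000 cont=3.3344 V=3.3344[hold]  S*(2)=81.9946
k=1: j=0 S=101.3846 intr=30.3154 cont=32.8300 V=32.8300[hold]; j=1 S=155.0051 intr=0.0000 cont=10.4012 V=10.4012[hold]  S*(1)=-
k=0: j=0 S=125.3600 intr=6.3400 cont=20.8602 V=20.8602[hold]  S*(0)=-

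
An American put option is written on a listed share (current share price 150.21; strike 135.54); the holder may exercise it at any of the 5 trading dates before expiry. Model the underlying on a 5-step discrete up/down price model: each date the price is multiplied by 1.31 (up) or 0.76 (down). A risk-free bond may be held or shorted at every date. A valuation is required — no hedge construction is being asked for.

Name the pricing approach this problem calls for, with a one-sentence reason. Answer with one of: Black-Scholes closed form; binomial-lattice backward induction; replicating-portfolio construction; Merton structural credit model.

framework: binomial-lattice backward induction

Key observation: the exercise right at every one of the 5 steps is what matters: each node needs max(135.54 − S, continuation), which only the stepwise tree valuation starting from spot 150.21 delivers.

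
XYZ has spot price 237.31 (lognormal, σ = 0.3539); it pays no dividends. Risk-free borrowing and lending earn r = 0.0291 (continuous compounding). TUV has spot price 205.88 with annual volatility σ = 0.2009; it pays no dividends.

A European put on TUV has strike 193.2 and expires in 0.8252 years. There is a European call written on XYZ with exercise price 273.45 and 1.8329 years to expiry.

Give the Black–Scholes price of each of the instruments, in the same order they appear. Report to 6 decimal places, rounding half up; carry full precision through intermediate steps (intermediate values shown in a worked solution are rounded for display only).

price(TUV put K=193.2) = 7.323584
price(XYZ call K=273.45) = 36.820601

[TUV put K=193.2]
σ√T = 0.2009·√0.8252 = 0.182499
d₁ = (ln(S/K) + (r+σ²/2)T) / (σ√T) = (ln(205.88/193.2) + (0.0291+0.2009²/2)·0.8252) / 0.182499 = (0.063568 + 0.040666) / 0.182499 = 0.571148
d₂ = d₁ − σ√T = 0.571148 − 0.182499 = 0.388650
e^{−rT} = 0.976273
N(−d₁) = 0.283950,  N(−d₂) = 0.348768
price = K·e^{−rT}·N(−d₂) − S·N(−d₁) = 65.783129 − 58.459545 = 7.323584
[XYZ call K=273.45]
σ√T = 0.3539·√1.8329 = 0.479126
d₁ = (ln(S/K) + (r+σ²/2)T) / (σ√T) = (ln(237.31/273.45) + (0.0291+0.3539²/2)·1.8329) / 0.479126 = (-0.141751 + 0.168118) / 0.479126 = 0.055031
d₂ = d₁ − σ√T = 0.055031 − 0.479126 = -0.424095
e^{−rT} = 0.948060
N(d₁) = 0.521943,  N(d₂) = 0.335748
price = S·N(d₁) − K·e^{−rT}·N(d₂) = 123.862337 − 87.041736 = 36.820601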